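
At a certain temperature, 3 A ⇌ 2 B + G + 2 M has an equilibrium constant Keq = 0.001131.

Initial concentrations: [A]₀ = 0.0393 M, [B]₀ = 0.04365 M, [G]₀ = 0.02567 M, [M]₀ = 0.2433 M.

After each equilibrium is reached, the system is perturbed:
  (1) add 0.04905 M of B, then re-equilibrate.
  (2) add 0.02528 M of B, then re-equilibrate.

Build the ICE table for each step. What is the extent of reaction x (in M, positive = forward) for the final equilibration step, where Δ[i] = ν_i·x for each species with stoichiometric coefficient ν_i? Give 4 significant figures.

x = -0.002275 M

Q₀ = 0.0477 vs Keq = 0.001131 ⇒ Q>K, reverse
Step 1:
                  A         B         G         M
  I          0.0393   0.04365   0.02567    0.2433
  C         0.03117  -0.02078  -0.01039  -0.02078
  E         0.07047   0.02287   0.01528    0.2225
  solve Keq expr → x = -0.01039; check Q = 0.001131
Then add 0.04905 M of B.
Step 2:
                  A         B         G         M
  I         0.07047   0.07192   0.01528    0.2225
  C         0.02417  -0.01611 -0.008056  -0.01611
  E         0.09464   0.05581  0.007224    0.2064
  solve Keq expr → x = -0.008056; check Q = 0.001131
Then add 0.02528 M of B.
Step 3:
                  A         B         G         M
  I         0.09464   0.08109  0.007224    0.2064
  C        0.006825  -0.00455 -0.002275  -0.00455
  E          0.1015   0.07654  0.004949    0.2019
  solve Keq expr → x = -0.002275; check Q = 0.001131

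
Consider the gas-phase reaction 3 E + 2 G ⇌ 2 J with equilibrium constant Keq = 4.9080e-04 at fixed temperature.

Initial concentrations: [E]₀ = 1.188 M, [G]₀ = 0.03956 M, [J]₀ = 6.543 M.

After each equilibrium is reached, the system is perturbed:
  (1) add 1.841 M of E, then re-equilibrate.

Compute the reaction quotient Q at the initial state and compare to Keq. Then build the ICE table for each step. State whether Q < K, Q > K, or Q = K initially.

Q₀ = 1.6315e+04; Q > K (proceeds reverse)

Q₀ = 1.6315e+04 vs Keq = 4.9080e-04 ⇒ Q>K, reverse
Step 1:
                    E           G           J
  Initial       1.188     0.03956       6.543
  Change        6.604       4.403      -4.403
  Equil         7.792       4.442        2.14
  solve Keq expr → x = -2.201; check Q = 4.9080e-04
Then add 1.841 M of E.
Step 2:
                    E           G           J
  Initial       9.633       4.442        2.14
  Change       -0.526     -0.3506      0.3506
  Equil         9.107       4.091       2.491
  solve Keq expr → x = 0.1753; check Q = 4.9080e-04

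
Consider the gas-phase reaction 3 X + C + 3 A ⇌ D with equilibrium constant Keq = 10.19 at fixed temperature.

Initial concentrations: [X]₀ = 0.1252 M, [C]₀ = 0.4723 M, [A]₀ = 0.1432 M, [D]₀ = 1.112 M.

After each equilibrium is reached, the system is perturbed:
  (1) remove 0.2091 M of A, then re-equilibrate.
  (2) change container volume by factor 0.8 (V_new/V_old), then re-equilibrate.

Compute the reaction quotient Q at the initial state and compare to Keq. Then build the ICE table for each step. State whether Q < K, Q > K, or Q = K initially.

Q₀ = 4.0855e+05 vs Keq = 10.19 ⇒ Q>K, reverse
Step 1:
                    X           C           A           D
  init         0.1252      0.4723      0.1432       1.112
  Δ            0.5822      0.1941      0.5822     -0.1941
  eq           0.7074      0.6664      0.7254      0.9179
  solve Keq expr → x = -0.1941; check Q = 10.19
Then remove 0.2091 M of A.
Step 2:
                    X           C           A           D
  init         0.7074      0.6664      0.5163      0.9179
  Δ            0.1007     0.03356      0.1007    -0.03356
  eq           0.8081      0.6999       0.617      0.8844
  solve Keq expr → x = -0.03356; check Q = 10.19
Then change container volume by factor 0.8 (V_new/V_old).
Step 3:
                    X           C           A           D
  init           1.01      0.8749      0.7713       1.105
  Δ           -0.1615    -0.05385     -0.1615     0.05385
  eq           0.8486      0.8211      0.6098       1.159
  solve Keq expr → x = 0.05385; check Q = 10.19

Q₀ = 4.0855e+05; Q > K (proceeds reverse)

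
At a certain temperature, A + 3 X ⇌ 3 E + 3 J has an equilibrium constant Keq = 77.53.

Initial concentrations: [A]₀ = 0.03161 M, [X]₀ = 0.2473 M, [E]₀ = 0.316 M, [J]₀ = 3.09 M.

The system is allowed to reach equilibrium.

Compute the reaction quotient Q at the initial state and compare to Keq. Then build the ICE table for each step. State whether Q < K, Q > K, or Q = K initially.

Q₀ = 1947 vs Keq = 77.53 ⇒ Q>K, reverse
Step 1:
                   A          X          E          J
  init       0.03161     0.2473      0.316       3.09
  Δ          0.03617     0.1085    -0.1085    -0.1085
  eq         0.06778     0.3558     0.2075      2.981
  solve Keq expr → x = -0.03617; check Q = 77.53

Q₀ = 1947; Q > K (proceeds reverse)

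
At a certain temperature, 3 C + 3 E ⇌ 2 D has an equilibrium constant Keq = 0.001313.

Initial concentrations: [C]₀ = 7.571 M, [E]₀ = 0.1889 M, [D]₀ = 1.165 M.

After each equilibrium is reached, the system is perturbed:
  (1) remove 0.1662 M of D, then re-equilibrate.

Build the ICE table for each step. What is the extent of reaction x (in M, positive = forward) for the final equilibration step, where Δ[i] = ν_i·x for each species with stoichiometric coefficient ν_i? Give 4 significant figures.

x = 0.02834 M

Q₀ = 0.464 vs Keq = 0.001313 ⇒ Q>K, reverse
Step 1:
                    C           E           D
  init          7.571      0.1889       1.165
  Δ             0.688       0.688     -0.4587
  eq            8.259      0.8769      0.7063
  solve Keq expr → x = -0.2293; check Q = 0.001313
Then remove 0.1662 M of D.
Step 2:
                    C           E           D
  init          8.259      0.8769      0.5401
  Δ          -0.08502    -0.08502     0.05668
  eq            8.174      0.7919      0.5968
  solve Keq expr → x = 0.02834; check Q = 0.001313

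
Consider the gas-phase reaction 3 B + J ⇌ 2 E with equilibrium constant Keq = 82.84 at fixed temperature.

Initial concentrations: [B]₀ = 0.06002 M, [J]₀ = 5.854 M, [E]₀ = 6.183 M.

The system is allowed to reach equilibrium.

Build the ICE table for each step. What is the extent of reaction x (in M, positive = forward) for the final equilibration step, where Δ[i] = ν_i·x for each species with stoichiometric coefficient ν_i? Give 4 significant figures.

Q₀ = 3.0204e+04 vs Keq = 82.84 ⇒ Q>K, reverse
Step 1:
                    B           J           E
  Initial     0.06002       5.854       6.183
  Change        0.355      0.1183     -0.2366
  Equil         0.415       5.972       5.946
  solve Keq expr → x = -0.1183; check Q = 82.84

x = -0.1183 M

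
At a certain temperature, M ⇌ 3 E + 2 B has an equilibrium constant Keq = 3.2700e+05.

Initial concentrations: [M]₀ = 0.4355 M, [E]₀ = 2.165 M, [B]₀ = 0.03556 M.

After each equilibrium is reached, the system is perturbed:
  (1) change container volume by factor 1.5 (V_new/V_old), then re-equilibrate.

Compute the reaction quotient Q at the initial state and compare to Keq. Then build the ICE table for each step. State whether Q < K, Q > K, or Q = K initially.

Q₀ = 0.02947 vs Keq = 3.2700e+05 ⇒ Q<K, forward
Step 1:
                   M          E          B
  I           0.4355      2.165    0.03556
  C          -0.4354      1.306     0.8708
  E       1.0507e-04      3.471     0.9063
  solve Keq expr → x = 0.4354; check Q = 3.2700e+05
Then change container volume by factor 1.5 (V_new/V_old).
Step 2:
                   M          E          B
  I       7.0046e-05      2.314     0.6042
  C       -5.6202e-05 1.6861e-04 1.1240e-04
  E       1.3845e-05      2.314     0.6043
  solve Keq expr → x = 5.6202e-05; check Q = 3.2700e+05

Q₀ = 0.02947; Q < K (proceeds forward)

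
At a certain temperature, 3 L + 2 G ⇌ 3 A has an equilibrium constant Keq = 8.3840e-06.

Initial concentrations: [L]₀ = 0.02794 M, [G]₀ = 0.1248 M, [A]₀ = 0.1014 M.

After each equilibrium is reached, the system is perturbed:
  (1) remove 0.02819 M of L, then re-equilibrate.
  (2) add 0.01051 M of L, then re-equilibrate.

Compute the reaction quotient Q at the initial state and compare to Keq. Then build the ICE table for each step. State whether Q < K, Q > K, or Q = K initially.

Q₀ = 3069; Q > K (proceeds reverse)

Q₀ = 3069 vs Keq = 8.3840e-06 ⇒ Q>K, reverse
Step 1:
                    L           G           A
  init        0.02794      0.1248      0.1014
  Δ            0.1005     0.06702     -0.1005
  eq           0.1285      0.1918  8.6807e-04
  solve Keq expr → x = -0.03351; check Q = 8.3840e-06
Then remove 0.02819 M of L.
Step 2:
                    L           G           A
  init         0.1003      0.1918  8.6807e-04
  Δ        1.8890e-04  1.2594e-04 -1.8890e-04
  eq           0.1005      0.1919  6.7917e-04
  solve Keq expr → x = -6.2968e-05; check Q = 8.3840e-06
Then add 0.01051 M of L.
Step 3:
                    L           G           A
  init          0.111      0.1919  6.7917e-04
  Δ       -7.0448e-05 -4.6965e-05  7.0448e-05
  eq           0.1109      0.1919  7.4962e-04
  solve Keq expr → x = 2.3483e-05; check Q = 8.3840e-06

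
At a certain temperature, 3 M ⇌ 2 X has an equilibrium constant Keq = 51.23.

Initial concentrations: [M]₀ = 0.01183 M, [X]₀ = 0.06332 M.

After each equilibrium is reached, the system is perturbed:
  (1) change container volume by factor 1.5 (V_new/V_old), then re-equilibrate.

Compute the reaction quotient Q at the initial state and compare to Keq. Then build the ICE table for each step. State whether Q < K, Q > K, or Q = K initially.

Q₀ = 2422 vs Keq = 51.23 ⇒ Q>K, reverse
Step 1:
                    M           X
  init        0.01183     0.06332
  Δ           0.02355     -0.0157
  eq          0.03538     0.04762
  solve Keq expr → x = -0.007849; check Q = 51.23
Then change container volume by factor 1.5 (V_new/V_old).
Step 2:
                    M           X
  init        0.02358     0.03175
  Δ          0.002471   -0.001647
  eq          0.02605      0.0301
  solve Keq expr → x = -8.2361e-04; check Q = 51.23

Q₀ = 2422; Q > K (proceeds reverse)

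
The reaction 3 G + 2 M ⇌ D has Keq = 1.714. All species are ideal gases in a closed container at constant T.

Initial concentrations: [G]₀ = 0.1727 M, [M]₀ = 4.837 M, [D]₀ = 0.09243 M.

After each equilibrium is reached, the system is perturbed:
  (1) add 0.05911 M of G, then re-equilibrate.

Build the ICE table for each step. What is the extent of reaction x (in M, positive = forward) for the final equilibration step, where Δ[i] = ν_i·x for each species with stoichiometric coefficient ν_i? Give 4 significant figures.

Q₀ = 0.767 vs Keq = 1.714 ⇒ Q<K, forward
Step 1:
                   G          M          D
  init        0.1727      4.837    0.09243
  Δ         -0.03485   -0.02323    0.01162
  eq          0.1379      4.814      0.104
  solve Keq expr → x = 0.01162; check Q = 1.714
Then add 0.05911 M of G.
Step 2:
                   G          M          D
  init         0.197      4.814      0.104
  Δ         -0.05125   -0.03417    0.01708
  eq          0.1457       4.78     0.1211
  solve Keq expr → x = 0.01708; check Q = 1.714

x = 0.01708 M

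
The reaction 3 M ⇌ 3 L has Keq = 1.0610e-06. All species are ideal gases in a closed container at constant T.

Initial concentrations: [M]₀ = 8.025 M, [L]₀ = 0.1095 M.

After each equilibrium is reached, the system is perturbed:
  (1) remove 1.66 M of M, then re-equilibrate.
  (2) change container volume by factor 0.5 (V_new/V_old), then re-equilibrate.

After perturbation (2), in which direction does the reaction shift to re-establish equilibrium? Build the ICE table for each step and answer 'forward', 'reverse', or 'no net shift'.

Direction: no net shift

Q₀ = 2.5404e-06 vs Keq = 1.0610e-06 ⇒ Q>K, reverse
Step 1:
                   M          L
  init         8.025     0.1095
  Δ          0.02737   -0.02737
  eq           8.052    0.08213
  solve Keq expr → x = -0.009124; check Q = 1.0610e-06
Then remove 1.66 M of M.
Step 2:
                   M          L
  init         6.392    0.08213
  Δ          0.01676   -0.01676
  eq           6.409    0.06537
  solve Keq expr → x = -0.005587; check Q = 1.0610e-06
Then change container volume by factor 0.5 (V_new/V_old).
Step 3:
                   M          L
  init         12.82     0.1307
  Δ                0          0
  eq           12.82     0.1307
  solve Keq expr → x = 0; check Q = 1.0610e-06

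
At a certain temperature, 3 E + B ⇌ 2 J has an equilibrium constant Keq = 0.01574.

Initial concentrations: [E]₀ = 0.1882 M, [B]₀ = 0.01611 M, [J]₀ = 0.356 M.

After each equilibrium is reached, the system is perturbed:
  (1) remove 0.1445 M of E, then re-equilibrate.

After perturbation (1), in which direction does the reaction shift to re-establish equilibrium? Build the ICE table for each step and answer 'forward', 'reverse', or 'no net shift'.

Direction: reverse

Q₀ = 1180 vs Keq = 0.01574 ⇒ Q>K, reverse
Step 1:
                   E          B          J
  init        0.1882    0.01611      0.356
  Δ           0.4895     0.1632    -0.3264
  eq          0.6777     0.1793    0.02964
  solve Keq expr → x = -0.1632; check Q = 0.01574
Then remove 0.1445 M of E.
Step 2:
                   E          B          J
  init        0.5332     0.1793    0.02964
  Δ          0.01202   0.004007  -0.008013
  eq          0.5453     0.1833    0.02163
  solve Keq expr → x = -0.004007; check Q = 0.01574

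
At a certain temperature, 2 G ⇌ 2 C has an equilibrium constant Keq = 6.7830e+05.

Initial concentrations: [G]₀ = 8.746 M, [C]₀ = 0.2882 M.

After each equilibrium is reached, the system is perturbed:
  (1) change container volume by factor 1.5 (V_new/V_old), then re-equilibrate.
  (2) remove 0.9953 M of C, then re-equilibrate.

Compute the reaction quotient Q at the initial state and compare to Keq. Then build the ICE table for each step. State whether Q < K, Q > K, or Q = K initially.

Q₀ = 0.001086 vs Keq = 6.7830e+05 ⇒ Q<K, forward
Step 1:
                  G         C
  Initial     8.746    0.2882
  Change     -8.735     8.735
  Equil     0.01096     9.023
  solve Keq expr → x = 4.368; check Q = 6.7830e+05
Then change container volume by factor 1.5 (V_new/V_old).
Step 2:
                  G         C
  Initial  0.007304     6.015
  Change          0         0
  Equil    0.007304     6.015
  solve Keq expr → x = 0; check Q = 6.7830e+05
Then remove 0.9953 M of C.
Step 3:
                  G         C
  Initial  0.007304      5.02
  Change  -0.001207  0.001207
  Equil    0.006097     5.021
  solve Keq expr → x = 6.0351e-04; check Q = 6.7830e+05

Q₀ = 0.001086; Q < K (proceeds forward)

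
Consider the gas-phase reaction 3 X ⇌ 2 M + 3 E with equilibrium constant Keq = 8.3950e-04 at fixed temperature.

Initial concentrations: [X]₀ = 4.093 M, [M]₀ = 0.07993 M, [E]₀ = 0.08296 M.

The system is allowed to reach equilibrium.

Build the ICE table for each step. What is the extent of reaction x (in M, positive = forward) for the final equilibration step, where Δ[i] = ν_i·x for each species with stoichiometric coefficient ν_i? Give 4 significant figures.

x = 0.1718 M

Q₀ = 5.3199e-08 vs Keq = 8.3950e-04 ⇒ Q<K, forward
Step 1:
                    X           M           E
  init          4.093     0.07993     0.08296
  Δ           -0.5154      0.3436      0.5154
  eq            3.578      0.4236      0.5984
  solve Keq expr → x = 0.1718; check Q = 8.3950e-04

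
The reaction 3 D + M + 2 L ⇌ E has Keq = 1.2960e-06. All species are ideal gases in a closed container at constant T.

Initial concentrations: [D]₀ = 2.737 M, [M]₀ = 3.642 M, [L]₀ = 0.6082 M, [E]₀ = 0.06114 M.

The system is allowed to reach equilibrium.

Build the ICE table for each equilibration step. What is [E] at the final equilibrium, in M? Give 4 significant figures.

Q₀ = 0.002213 vs Keq = 1.2960e-06 ⇒ Q>K, reverse
Step 1:
                  D         M         L         E
  init        2.737     3.642    0.6082   0.06114
  Δ          0.1832   0.06108    0.1222  -0.06108
  eq           2.92     3.703    0.7304 6.3750e-05
  solve Keq expr → x = -0.06108; check Q = 1.2960e-06

[E]_eq = 6.3750e-05 M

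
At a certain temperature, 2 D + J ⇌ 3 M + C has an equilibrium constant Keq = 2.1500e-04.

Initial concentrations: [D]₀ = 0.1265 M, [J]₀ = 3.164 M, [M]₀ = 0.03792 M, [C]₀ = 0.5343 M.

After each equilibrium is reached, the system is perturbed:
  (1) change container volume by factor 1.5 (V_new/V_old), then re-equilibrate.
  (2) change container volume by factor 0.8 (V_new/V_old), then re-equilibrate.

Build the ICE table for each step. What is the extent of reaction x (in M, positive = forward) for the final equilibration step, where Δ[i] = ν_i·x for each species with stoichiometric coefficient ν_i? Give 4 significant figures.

x = -5.7429e-04 M

Q₀ = 5.7540e-04 vs Keq = 2.1500e-04 ⇒ Q>K, reverse
Step 1:
                  D         J         M         C
  init       0.1265     3.164   0.03792    0.5343
  Δ        0.006417  0.003208 -0.009625 -0.003208
  eq         0.1329     3.167   0.02829    0.5311
  solve Keq expr → x = -0.003208; check Q = 2.1500e-04
Then change container volume by factor 1.5 (V_new/V_old).
Step 2:
                  D         J         M         C
  init      0.08861     2.111   0.01886    0.3541
  Δ        -0.00163 -8.1501e-04  0.002445 8.1501e-04
  eq        0.08698     2.111   0.02131    0.3549
  solve Keq expr → x = 8.1501e-04; check Q = 2.1500e-04
Then change container volume by factor 0.8 (V_new/V_old).
Step 3:
                  D         J         M         C
  init       0.1087     2.638   0.02664    0.4436
  Δ        0.001149 5.7429e-04 -0.001723 -5.7429e-04
  eq         0.1099     2.639   0.02491     0.443
  solve Keq expr → x = -5.7429e-04; check Q = 2.1500e-04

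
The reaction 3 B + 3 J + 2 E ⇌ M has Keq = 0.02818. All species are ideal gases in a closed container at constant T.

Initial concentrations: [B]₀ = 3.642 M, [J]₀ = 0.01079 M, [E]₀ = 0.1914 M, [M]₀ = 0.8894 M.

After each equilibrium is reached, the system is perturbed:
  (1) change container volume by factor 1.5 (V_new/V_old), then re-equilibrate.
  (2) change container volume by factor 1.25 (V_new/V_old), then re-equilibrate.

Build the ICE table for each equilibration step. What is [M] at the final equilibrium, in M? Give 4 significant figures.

Q₀ = 4.0006e+05 vs Keq = 0.02818 ⇒ Q>K, reverse
Step 1:
                  B         J         E         M
  I           3.642   0.01079    0.1914    0.8894
  C          0.7846    0.7846    0.5231   -0.2615
  E           4.427    0.7954    0.7145    0.6279
  solve Keq expr → x = -0.2615; check Q = 0.02818
Then change container volume by factor 1.5 (V_new/V_old).
Step 2:
                  B         J         E         M
  I           2.951    0.5303    0.4763    0.4186
  C          0.3306    0.3306    0.2204   -0.1102
  E           3.282    0.8608    0.6967    0.3084
  solve Keq expr → x = -0.1102; check Q = 0.02818
Then change container volume by factor 1.25 (V_new/V_old).
Step 3:
                  B         J         E         M
  I           2.625    0.6887    0.5574    0.2467
  C          0.1797    0.1797    0.1198  -0.05991
  E           2.805    0.8684    0.6772    0.1868
  solve Keq expr → x = -0.05991; check Q = 0.02818

[M]_eq = 0.1868 M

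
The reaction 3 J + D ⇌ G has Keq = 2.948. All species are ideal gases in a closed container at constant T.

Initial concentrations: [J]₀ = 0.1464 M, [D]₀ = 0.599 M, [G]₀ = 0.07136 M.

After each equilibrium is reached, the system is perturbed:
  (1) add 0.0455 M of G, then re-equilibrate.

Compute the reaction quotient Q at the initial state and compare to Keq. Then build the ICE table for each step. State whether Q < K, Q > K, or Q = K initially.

Q₀ = 37.97 vs Keq = 2.948 ⇒ Q>K, reverse
Step 1:
                    J           D           G
  I            0.1464       0.599     0.07136
  C            0.1143     0.03809    -0.03809
  E            0.2607      0.6371     0.03327
  solve Keq expr → x = -0.03809; check Q = 2.948
Then add 0.0455 M of G.
Step 2:
                    J           D           G
  I            0.2607      0.6371     0.07877
  C           0.05463     0.01821    -0.01821
  E            0.3153      0.6553     0.06056
  solve Keq expr → x = -0.01821; check Q = 2.948

Q₀ = 37.97; Q > K (proceeds reverse)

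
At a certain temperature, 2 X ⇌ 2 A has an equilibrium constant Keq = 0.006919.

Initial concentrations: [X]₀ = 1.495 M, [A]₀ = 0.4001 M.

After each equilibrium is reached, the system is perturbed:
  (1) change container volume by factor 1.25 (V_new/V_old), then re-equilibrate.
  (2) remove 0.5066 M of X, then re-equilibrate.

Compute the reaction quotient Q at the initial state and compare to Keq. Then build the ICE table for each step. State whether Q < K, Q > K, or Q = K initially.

Q₀ = 0.07162 vs Keq = 0.006919 ⇒ Q>K, reverse
Step 1:
                    X           A
  Initial       1.495      0.4001
  Change       0.2546     -0.2546
  Equil          1.75      0.1455
  solve Keq expr → x = -0.1273; check Q = 0.006919
Then change container volume by factor 1.25 (V_new/V_old).
Step 2:
                    X           A
  Initial         1.4      0.1164
  Change            0           0
  Equil           1.4      0.1164
  solve Keq expr → x = 0; check Q = 0.006919
Then remove 0.5066 M of X.
Step 3:
                    X           A
  Initial      0.8931      0.1164
  Change       0.0389     -0.0389
  Equil         0.932     0.07752
  solve Keq expr → x = -0.01945; check Q = 0.006919

Q₀ = 0.07162; Q > K (proceeds reverse)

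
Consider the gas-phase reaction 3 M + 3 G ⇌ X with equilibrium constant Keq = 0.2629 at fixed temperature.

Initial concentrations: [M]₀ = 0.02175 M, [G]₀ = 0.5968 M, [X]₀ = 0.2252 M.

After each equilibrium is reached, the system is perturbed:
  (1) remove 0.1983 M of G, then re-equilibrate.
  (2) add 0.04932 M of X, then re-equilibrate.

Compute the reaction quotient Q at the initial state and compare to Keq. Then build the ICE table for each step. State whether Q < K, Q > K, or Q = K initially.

Q₀ = 1.0297e+05 vs Keq = 0.2629 ⇒ Q>K, reverse
Step 1:
                    M           G           X
  Initial     0.02175      0.5968      0.2252
  Change        0.512       0.512     -0.1707
  Equil        0.5338       1.109     0.05452
  solve Keq expr → x = -0.1707; check Q = 0.2629
Then remove 0.1983 M of G.
Step 2:
                    M           G           X
  Initial      0.5338      0.9105     0.05452
  Change      0.03786     0.03786    -0.01262
  Equil        0.5717      0.9484      0.0419
  solve Keq expr → x = -0.01262; check Q = 0.2629
Then add 0.04932 M of X.
Step 3:
                    M           G           X
  Initial      0.5717      0.9484     0.09122
  Change      0.06379     0.06379    -0.02126
  Equil        0.6354       1.012     0.06995
  solve Keq expr → x = -0.02126; check Q = 0.2629

Q₀ = 1.0297e+05; Q > K (proceeds reverse)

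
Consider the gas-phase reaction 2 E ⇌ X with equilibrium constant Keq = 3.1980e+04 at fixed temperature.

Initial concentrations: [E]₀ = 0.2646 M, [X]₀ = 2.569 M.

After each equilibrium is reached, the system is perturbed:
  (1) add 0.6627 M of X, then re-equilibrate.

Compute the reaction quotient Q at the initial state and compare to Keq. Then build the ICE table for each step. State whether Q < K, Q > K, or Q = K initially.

Q₀ = 36.69 vs Keq = 3.1980e+04 ⇒ Q<K, forward
Step 1:
                  E         X
  I          0.2646     2.569
  C         -0.2554    0.1277
  E        0.009183     2.697
  solve Keq expr → x = 0.1277; check Q = 3.1980e+04
Then add 0.6627 M of X.
Step 2:
                  E         X
  I        0.009183     3.359
  C        0.001066 -5.3279e-04
  E         0.01025     3.359
  solve Keq expr → x = -5.3279e-04; check Q = 3.1980e+04

Q₀ = 36.69; Q < K (proceeds forward)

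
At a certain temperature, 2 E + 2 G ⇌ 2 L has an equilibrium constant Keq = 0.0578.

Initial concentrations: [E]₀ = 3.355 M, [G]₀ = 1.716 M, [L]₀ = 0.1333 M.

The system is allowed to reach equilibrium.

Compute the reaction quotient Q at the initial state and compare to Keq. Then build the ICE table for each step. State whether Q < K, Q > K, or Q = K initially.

Q₀ = 5.3609e-04 vs Keq = 0.0578 ⇒ Q<K, forward
Step 1:
                   E          G          L
  I            3.355      1.716     0.1333
  C           -0.603     -0.603      0.603
  E            2.752      1.113     0.7363
  solve Keq expr → x = 0.3015; check Q = 0.0578

Q₀ = 5.3609e-04; Q < K (proceeds forward)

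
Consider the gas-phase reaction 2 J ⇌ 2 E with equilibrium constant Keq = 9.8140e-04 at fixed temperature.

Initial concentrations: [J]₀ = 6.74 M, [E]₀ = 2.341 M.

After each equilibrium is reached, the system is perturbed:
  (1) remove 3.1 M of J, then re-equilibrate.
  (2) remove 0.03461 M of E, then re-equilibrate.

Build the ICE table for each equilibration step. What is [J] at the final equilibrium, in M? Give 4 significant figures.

[J]_eq = 5.766 M

Q₀ = 0.1206 vs Keq = 9.8140e-04 ⇒ Q>K, reverse
Step 1:
                   J          E
  Initial       6.74      2.341
  Change       2.065     -2.065
  Equil        8.805     0.2758
  solve Keq expr → x = -1.033; check Q = 9.8140e-04
Then remove 3.1 M of J.
Step 2:
                   J          E
  Initial      5.705     0.2758
  Change     0.09416   -0.09416
  Equil        5.799     0.1817
  solve Keq expr → x = -0.04708; check Q = 9.8140e-04
Then remove 0.03461 M of E.
Step 3:
                   J          E
  Initial      5.799     0.1471
  Change    -0.03356    0.03356
  Equil        5.766     0.1806
  solve Keq expr → x = 0.01678; check Q = 9.8140e-04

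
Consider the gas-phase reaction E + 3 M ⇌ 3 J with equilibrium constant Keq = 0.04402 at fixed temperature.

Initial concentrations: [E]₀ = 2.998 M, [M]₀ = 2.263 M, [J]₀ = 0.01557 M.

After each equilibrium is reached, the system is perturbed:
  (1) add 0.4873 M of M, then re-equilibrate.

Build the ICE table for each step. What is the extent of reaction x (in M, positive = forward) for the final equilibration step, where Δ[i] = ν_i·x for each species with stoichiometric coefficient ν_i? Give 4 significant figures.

Q₀ = 1.0864e-07 vs Keq = 0.04402 ⇒ Q<K, forward
Step 1:
                   E          M          J
  I            2.998      2.263    0.01557
  C          -0.2462    -0.7387     0.7387
  E            2.752      1.524     0.7542
  solve Keq expr → x = 0.2462; check Q = 0.04402
Then add 0.4873 M of M.
Step 2:
                   E          M          J
  I            2.752      2.012     0.7542
  C         -0.05246    -0.1574     0.1574
  E            2.699      1.854     0.9116
  solve Keq expr → x = 0.05246; check Q = 0.04402

x = 0.05246 M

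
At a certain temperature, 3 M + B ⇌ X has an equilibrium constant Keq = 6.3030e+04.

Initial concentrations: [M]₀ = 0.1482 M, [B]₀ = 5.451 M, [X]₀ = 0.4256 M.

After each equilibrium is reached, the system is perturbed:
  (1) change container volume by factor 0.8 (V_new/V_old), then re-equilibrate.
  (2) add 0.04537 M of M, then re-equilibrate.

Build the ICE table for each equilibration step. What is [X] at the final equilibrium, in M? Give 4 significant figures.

Q₀ = 23.99 vs Keq = 6.3030e+04 ⇒ Q<K, forward
Step 1:
                  M         B         X
  I          0.1482     5.451    0.4256
  C         -0.1371  -0.04569   0.04569
  E         0.01114     5.405    0.4713
  solve Keq expr → x = 0.04569; check Q = 6.3030e+04
Then change container volume by factor 0.8 (V_new/V_old).
Step 2:
                  M         B         X
  I         0.01393     6.757    0.5891
  C       -0.002779 -9.2640e-04 9.2640e-04
  E         0.01115     6.756      0.59
  solve Keq expr → x = 9.2640e-04; check Q = 6.3030e+04
Then add 0.04537 M of M.
Step 3:
                  M         B         X
  I         0.05652     6.756      0.59
  C        -0.04527  -0.01509   0.01509
  E         0.01125     6.741    0.6051
  solve Keq expr → x = 0.01509; check Q = 6.3030e+04

[X]_eq = 0.6051 M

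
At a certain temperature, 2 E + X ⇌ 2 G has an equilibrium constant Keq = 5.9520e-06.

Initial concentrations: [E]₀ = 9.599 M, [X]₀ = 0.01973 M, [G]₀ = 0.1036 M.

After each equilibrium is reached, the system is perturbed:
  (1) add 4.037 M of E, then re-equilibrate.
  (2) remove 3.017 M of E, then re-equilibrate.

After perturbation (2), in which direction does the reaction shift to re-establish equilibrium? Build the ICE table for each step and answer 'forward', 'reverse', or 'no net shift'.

Q₀ = 0.005904 vs Keq = 5.9520e-06 ⇒ Q>K, reverse
Step 1:
                  E         X         G
  Initial     9.599   0.01973    0.1036
  Change    0.09741   0.04871  -0.09741
  Equil       9.696   0.06844  0.006188
  solve Keq expr → x = -0.04871; check Q = 5.9520e-06
Then add 4.037 M of E.
Step 2:
                  E         X         G
  Initial     13.73   0.06844  0.006188
  Change  -0.002495 -0.001247  0.002495
  Equil       13.73   0.06719  0.008683
  solve Keq expr → x = 0.001247; check Q = 5.9520e-06
Then remove 3.017 M of E.
Step 3:
                  E         X         G
  Initial     10.71   0.06719  0.008683
  Change    0.00186 9.2999e-04  -0.00186
  Equil       10.72   0.06812  0.006823
  solve Keq expr → x = -9.2999e-04; check Q = 5.9520e-06

Direction: reverse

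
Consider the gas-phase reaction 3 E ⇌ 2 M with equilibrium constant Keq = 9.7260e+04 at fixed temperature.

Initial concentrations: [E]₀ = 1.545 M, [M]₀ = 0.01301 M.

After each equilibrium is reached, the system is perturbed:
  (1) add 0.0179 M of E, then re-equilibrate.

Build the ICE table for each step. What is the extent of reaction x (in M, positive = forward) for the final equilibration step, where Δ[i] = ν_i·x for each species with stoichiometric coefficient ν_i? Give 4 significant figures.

Q₀ = 4.5895e-05 vs Keq = 9.7260e+04 ⇒ Q<K, forward
Step 1:
                    E           M
  I             1.545     0.01301
  C            -1.523       1.015
  E           0.02215       1.028
  solve Keq expr → x = 0.5076; check Q = 9.7260e+04
Then add 0.0179 M of E.
Step 2:
                    E           M
  I           0.04005       1.028
  C          -0.01773     0.01182
  E           0.02232        1.04
  solve Keq expr → x = 0.00591; check Q = 9.7260e+04

x = 0.00591 M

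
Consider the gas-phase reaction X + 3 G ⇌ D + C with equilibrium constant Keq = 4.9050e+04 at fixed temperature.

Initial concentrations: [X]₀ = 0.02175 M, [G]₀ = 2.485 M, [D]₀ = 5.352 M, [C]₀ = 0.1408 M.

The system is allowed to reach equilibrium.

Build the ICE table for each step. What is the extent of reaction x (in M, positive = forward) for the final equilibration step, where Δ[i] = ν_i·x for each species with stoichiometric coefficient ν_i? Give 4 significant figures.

x = 0.02175 M

Q₀ = 2.258 vs Keq = 4.9050e+04 ⇒ Q<K, forward
Step 1:
                   X          G          D          C
  I          0.02175      2.485      5.352     0.1408
  C         -0.02175   -0.06525    0.02175    0.02175
  E       1.2569e-06       2.42      5.374     0.1625
  solve Keq expr → x = 0.02175; check Q = 4.9050e+04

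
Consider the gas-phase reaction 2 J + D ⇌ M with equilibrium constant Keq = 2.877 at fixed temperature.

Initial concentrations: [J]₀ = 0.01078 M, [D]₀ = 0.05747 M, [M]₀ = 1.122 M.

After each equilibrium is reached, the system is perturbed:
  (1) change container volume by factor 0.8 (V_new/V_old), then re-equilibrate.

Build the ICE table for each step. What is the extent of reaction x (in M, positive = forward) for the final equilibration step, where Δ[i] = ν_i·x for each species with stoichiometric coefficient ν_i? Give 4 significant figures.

x = 0.06007 M

Q₀ = 1.6800e+05 vs Keq = 2.877 ⇒ Q>K, reverse
Step 1:
                   J          D          M
  init       0.01078    0.05747      1.122
  Δ           0.7583     0.3791    -0.3791
  eq           0.769     0.4366     0.7429
  solve Keq expr → x = -0.3791; check Q = 2.877
Then change container volume by factor 0.8 (V_new/V_old).
Step 2:
                   J          D          M
  init        0.9613     0.5457     0.9286
  Δ          -0.1201   -0.06007    0.06007
  eq          0.8412     0.4857     0.9887
  solve Keq expr → x = 0.06007; check Q = 2.877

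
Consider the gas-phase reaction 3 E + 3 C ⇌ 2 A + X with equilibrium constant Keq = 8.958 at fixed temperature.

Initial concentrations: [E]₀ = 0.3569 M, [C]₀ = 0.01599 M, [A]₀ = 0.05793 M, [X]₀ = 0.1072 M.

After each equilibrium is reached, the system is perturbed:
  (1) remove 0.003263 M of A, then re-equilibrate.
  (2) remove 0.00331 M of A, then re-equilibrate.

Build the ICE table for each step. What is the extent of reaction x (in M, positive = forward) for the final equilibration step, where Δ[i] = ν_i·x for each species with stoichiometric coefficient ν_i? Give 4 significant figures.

x = 6.6916e-04 M

Q₀ = 1936 vs Keq = 8.958 ⇒ Q>K, reverse
Step 1:
                   E          C          A          X
  I           0.3569    0.01599    0.05793     0.1072
  C          0.03936    0.03936   -0.02624   -0.01312
  E           0.3963    0.05535    0.03169    0.09408
  solve Keq expr → x = -0.01312; check Q = 8.958
Then remove 0.003263 M of A.
Step 2:
                   E          C          A          X
  I           0.3963    0.05535    0.02843    0.09408
  C        -0.001937  -0.001937   0.001292 6.4581e-04
  E           0.3943    0.05341    0.02972    0.09473
  solve Keq expr → x = 6.4581e-04; check Q = 8.958
Then remove 0.00331 M of A.
Step 3:
                   E          C          A          X
  I           0.3943    0.05341    0.02641    0.09473
  C        -0.002007  -0.002007   0.001338 6.6916e-04
  E           0.3923     0.0514    0.02775     0.0954
  solve Keq expr → x = 6.6916e-04; check Q = 8.958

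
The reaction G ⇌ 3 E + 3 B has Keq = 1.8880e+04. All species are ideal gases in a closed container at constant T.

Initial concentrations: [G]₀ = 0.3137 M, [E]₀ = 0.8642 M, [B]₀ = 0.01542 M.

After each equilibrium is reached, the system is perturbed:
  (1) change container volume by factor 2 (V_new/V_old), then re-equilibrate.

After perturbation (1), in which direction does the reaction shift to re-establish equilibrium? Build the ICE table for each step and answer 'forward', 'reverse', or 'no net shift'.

Direction: forward

Q₀ = 7.5436e-06 vs Keq = 1.8880e+04 ⇒ Q<K, forward
Step 1:
                    G           E           B
  I            0.3137      0.8642     0.01542
  C           -0.3134      0.9403      0.9403
  E        2.7166e-04       1.804      0.9557
  solve Keq expr → x = 0.3134; check Q = 1.8880e+04
Then change container volume by factor 2 (V_new/V_old).
Step 2:
                    G           E           B
  I        1.3583e-04      0.9022      0.4779
  C       -1.3157e-04  3.9471e-04  3.9471e-04
  E        4.2608e-06      0.9026      0.4782
  solve Keq expr → x = 1.3157e-04; check Q = 1.8880e+04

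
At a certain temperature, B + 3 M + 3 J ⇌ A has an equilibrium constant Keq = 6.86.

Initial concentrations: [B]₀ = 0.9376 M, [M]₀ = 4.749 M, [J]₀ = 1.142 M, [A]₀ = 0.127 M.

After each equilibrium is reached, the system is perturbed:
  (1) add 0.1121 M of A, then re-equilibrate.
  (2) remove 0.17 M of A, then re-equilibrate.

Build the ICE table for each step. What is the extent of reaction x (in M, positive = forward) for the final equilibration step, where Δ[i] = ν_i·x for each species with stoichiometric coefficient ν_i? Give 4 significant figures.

x = 0.004673 M

Q₀ = 8.4914e-04 vs Keq = 6.86 ⇒ Q<K, forward
Step 1:
                    B           M           J           A
  Initial      0.9376       4.749       1.142       0.127
  Change      -0.3376      -1.013      -1.013      0.3376
  Equil           0.6       3.736      0.1293      0.4646
  solve Keq expr → x = 0.3376; check Q = 6.86
Then add 0.1121 M of A.
Step 2:
                    B           M           J           A
  Initial         0.6       3.736      0.1293      0.5767
  Change     0.002957     0.00887     0.00887   -0.002957
  Equil         0.603       3.745      0.1382      0.5737
  solve Keq expr → x = -0.002957; check Q = 6.86
Then remove 0.17 M of A.
Step 3:
                    B           M           J           A
  Initial       0.603       3.745      0.1382      0.4037
  Change    -0.004673    -0.01402    -0.01402    0.004673
  Equil        0.5983       3.731      0.1242      0.4084
  solve Keq expr → x = 0.004673; check Q = 6.86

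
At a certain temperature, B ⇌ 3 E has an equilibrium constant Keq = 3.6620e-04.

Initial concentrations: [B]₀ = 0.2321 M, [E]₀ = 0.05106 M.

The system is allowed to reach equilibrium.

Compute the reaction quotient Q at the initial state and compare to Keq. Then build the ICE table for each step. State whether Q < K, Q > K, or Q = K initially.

Q₀ = 5.7354e-04; Q > K (proceeds reverse)

Q₀ = 5.7354e-04 vs Keq = 3.6620e-04 ⇒ Q>K, reverse
Step 1:
                    B           E
  init         0.2321     0.05106
  Δ          0.002316   -0.006947
  eq           0.2344     0.04411
  solve Keq expr → x = -0.002316; check Q = 3.6620e-04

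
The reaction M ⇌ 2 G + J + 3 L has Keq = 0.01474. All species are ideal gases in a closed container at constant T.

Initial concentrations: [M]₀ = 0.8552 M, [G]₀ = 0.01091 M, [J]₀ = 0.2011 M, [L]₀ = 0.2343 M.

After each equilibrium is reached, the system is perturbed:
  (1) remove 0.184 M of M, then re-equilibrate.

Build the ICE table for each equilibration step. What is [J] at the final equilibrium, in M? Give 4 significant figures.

[J]_eq = 0.3401 M

Q₀ = 3.6001e-07 vs Keq = 0.01474 ⇒ Q<K, forward
Step 1:
                    M           G           J           L
  I            0.8552     0.01091      0.2011      0.2343
  C           -0.1485       0.297      0.1485      0.4455
  E            0.7067      0.3079      0.3496      0.6798
  solve Keq expr → x = 0.1485; check Q = 0.01474
Then remove 0.184 M of M.
Step 2:
                    M           G           J           L
  I            0.5227      0.3079      0.3496      0.6798
  C          0.009506    -0.01901   -0.009506    -0.02852
  E            0.5322      0.2889      0.3401      0.6513
  solve Keq expr → x = -0.009506; check Q = 0.01474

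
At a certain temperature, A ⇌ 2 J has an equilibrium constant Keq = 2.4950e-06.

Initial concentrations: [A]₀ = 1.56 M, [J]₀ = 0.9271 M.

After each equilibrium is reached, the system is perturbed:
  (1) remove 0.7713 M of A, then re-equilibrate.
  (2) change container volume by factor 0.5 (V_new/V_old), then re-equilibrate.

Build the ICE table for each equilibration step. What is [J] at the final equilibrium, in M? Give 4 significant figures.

[J]_eq = 0.002499 M

Q₀ = 0.551 vs Keq = 2.4950e-06 ⇒ Q>K, reverse
Step 1:
                    A           J
  Initial        1.56      0.9271
  Change       0.4624     -0.9249
  Equil         2.022    0.002246
  solve Keq expr → x = -0.4624; check Q = 2.4950e-06
Then remove 0.7713 M of A.
Step 2:
                    A           J
  Initial       1.251    0.002246
  Change   2.3968e-04 -4.7936e-04
  Equil         1.251    0.001767
  solve Keq expr → x = -2.3968e-04; check Q = 2.4950e-06
Then change container volume by factor 0.5 (V_new/V_old).
Step 3:
                    A           J
  Initial       2.503    0.003534
  Change   5.1740e-04   -0.001035
  Equil         2.503    0.002499
  solve Keq expr → x = -5.1740e-04; check Q = 2.4950e-06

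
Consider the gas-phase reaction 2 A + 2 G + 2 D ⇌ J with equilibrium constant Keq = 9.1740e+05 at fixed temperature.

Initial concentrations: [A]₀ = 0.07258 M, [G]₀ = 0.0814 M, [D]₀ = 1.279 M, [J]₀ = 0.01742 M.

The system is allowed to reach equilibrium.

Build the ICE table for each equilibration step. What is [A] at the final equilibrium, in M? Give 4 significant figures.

Q₀ = 305.1 vs Keq = 9.1740e+05 ⇒ Q<K, forward
Step 1:
                  A         G         D         J
  init      0.07258    0.0814     1.279   0.01742
  Δ        -0.06254  -0.06254  -0.06254   0.03127
  eq        0.01004   0.01886     1.216   0.04869
  solve Keq expr → x = 0.03127; check Q = 9.1740e+05

[A]_eq = 0.01004 M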